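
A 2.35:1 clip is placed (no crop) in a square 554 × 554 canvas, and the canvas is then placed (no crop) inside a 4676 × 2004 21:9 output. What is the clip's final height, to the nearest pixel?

853 px

2.35:1 in 554×554: fills the width, so the clip is 554.00 × 235.74.
square in 4676×2004: fills the height, so the intermediate becomes 2004.00 × 2004.00 — a scale of ×3.6173.
So the clip's height is 235.74 × 3.6173 ≈ 852.77.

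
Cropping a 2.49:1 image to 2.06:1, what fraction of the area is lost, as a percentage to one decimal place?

17.3%

2.06:1 is narrower than 2.49:1, so the crop keeps the full height and trims the width.
Area ratio = (2.060)/(2.490) = 82.73%; the remaining 17.27% is cropped out.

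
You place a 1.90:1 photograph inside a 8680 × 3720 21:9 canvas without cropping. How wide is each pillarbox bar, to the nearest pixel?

1.90:1 (1.900) < 21:9 (2.333), so the photograph fills the height.
Content width = 3720 × 1.900 ≈ 7068.00 px.
Leftover width: 8680 − 7068.00 = 1612.00 px → 806.00 each side.

806 px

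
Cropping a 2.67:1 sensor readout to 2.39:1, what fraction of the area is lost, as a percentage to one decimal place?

10.5%

Going from 2.67:1 to 2.39:1 means cutting width while keeping height.
Fraction kept = (2.390)/(2.670) ≈ 89.51%, so 10.49% is lost.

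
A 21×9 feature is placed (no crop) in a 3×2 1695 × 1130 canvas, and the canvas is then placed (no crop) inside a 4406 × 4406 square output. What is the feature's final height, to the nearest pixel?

1888 px

First fit — 21×9 into 1695×1130 spans the width: 1695.00 × 726.43.
The 3×2 canvas is width-limited in 4406×4406, giving 4406.00 × 2937.33; scale factor 2.5994.
So the feature's height is 726.43 × 2.5994 ≈ 1888.29.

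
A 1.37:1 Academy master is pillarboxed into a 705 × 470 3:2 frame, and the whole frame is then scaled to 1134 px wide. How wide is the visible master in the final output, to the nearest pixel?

At 705×470 the master is height-limited, so width = 470 × 1.370 ≈ 643.90 px.
Resizing to 1134 px wide multiplies everything by 1.6085: 643.90 → 1035.72 px.

1036 px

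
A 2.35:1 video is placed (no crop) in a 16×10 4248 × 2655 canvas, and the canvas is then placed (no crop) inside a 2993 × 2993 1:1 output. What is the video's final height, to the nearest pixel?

1274 px

Inside the 4248×2655 canvas the video is width-limited at 4248.00 × 1807.66.
The 16×10 canvas is width-limited in 2993×2993, giving 2993.00 × 1870.62; scale factor 0.7046.
Applying the same ×0.7046: 1807.66 → 1273.62.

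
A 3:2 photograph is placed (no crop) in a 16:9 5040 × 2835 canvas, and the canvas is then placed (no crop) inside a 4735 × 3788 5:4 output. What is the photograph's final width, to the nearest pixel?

Inside the 5040×2835 canvas the photograph is height-limited at 4252.50 × 2835.00.
Second fit — the 16:9 canvas into 4735×3788 spans the width: 4735.00 × 2663.44 (×0.9395 from 5040×2835).
Applying the same ×0.9395: 4252.50 → 3995.16.

3995 px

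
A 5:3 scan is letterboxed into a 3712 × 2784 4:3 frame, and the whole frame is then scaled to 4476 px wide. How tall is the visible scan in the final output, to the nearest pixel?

2686 px

At 3712×2784 the scan is width-limited, so height = 3712 × 3/5 ≈ 2227.20 px.
Scaling 3712 → 4476 is ×1.2058, so the height becomes 2227.20 × 1.2058 ≈ 2685.60 px.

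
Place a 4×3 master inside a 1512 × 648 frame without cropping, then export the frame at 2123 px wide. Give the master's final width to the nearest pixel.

In the 1512×648 frame the master fills the height: width = 648 × 4/3 ≈ 864.00 px.
Scaling 1512 → 2123 is ×1.4041, so the width becomes 864.00 × 1.4041 ≈ 1213.14 px.

1213 px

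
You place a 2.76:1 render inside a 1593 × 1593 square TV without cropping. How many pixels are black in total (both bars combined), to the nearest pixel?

Since 2.760 > 1.000, the render is width-limited.
Content height = 1593 / 2.760 ≈ 577.1739 px.
Black = 1593 − 577.1739 = 1015.8261 px.
That's 1015.8261 × 1593 ≈ 1618211 black pixels.

1618211 pixels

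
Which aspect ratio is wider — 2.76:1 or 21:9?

2.76 and 21:9 = 2.333; 2.76 > 2.333.

2.76:1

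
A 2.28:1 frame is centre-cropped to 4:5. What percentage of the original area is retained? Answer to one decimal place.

The height stays; only width is cut (since 4:5 is narrower than 2.28:1).
Fraction kept = (0.800)/(2.280) ≈ 35.09%.

35.1%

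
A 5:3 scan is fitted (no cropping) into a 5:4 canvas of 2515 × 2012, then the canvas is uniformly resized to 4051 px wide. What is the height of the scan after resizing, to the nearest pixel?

Fitted into 2515×2012, the scan spans the width; its height is 2515 × 3/5 ≈ 1509.00 px.
Resizing to 4051 px wide multiplies everything by 1.6107: 1509.00 → 2430.60 px.

2431 px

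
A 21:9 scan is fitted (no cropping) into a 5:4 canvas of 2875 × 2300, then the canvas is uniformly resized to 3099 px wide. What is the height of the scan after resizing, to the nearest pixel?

Fitted into 2875×2300, the scan spans the width; its height is 2875 × 9/21 ≈ 1232.14 px.
Scaling 2875 → 3099 is ×1.0779, so the height becomes 1232.14 × 1.0779 ≈ 1328.14 px.

1328 px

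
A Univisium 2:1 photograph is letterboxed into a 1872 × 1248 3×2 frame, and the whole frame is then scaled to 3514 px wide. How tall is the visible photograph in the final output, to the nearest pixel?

1757 px

Fitted into 1872×1248, the photograph spans the width; its height is 1872 × 1/2 ≈ 936.00 px.
The frame scales by 3514/1872 = 1.8771; 936.00 × 1.8771 ≈ 1757.00 px.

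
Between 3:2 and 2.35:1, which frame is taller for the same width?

3:2

3:2 = 1.5 and 2.35; 2.35 > 1.5. The smaller width-to-height ratio is the taller frame.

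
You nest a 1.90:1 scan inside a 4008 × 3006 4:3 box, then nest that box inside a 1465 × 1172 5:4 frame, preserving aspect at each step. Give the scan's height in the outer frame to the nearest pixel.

1.90:1 in 4008×3006: fills the width, so the scan is 4008.00 × 2109.47.
The 4:3 canvas is width-limited in 1465×1172, giving 1465.00 × 1098.75; scale factor 0.3655.
So the scan's height is 2109.47 × 0.3655 ≈ 771.05.

771 px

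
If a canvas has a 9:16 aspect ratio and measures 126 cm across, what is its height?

224 cm

At 9:16, 126·16/9 ≈ 224.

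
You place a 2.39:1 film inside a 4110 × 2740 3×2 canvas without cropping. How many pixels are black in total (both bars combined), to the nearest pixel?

4193576 pixels

2.39:1 is wider than 3×2, so it spans the full width.
Content height = 4110 / 2.390 ≈ 1719.6653 px.
2740 − 1719.6653 = 1020.3347 px of bars.
Bar area = 1020.3347 × 4110 ≈ 4193576 px.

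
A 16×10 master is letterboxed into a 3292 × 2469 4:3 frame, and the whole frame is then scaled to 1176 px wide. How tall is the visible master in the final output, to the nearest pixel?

735 px

Fitted into 3292×2469, the master spans the width; its height is 3292 × 10/16 ≈ 2057.50 px.
Resizing to 1176 px wide multiplies everything by 0.3572: 2057.50 → 735.00 px.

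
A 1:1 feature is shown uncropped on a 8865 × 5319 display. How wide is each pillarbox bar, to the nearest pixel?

1773 px

Since 1.000 < 1.667, the feature is height-limited.
The feature is 5319 × 1/1 ≈ 5319.00 px wide.
8865 − 5319.00 = 3546.00 px of bars (1773.00 each).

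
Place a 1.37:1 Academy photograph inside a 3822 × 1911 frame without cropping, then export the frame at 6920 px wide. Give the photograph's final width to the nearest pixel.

4740 px

Fitted into 3822×1911, the photograph spans the height; its width is 1911 × 1.370 ≈ 2618.07 px.
Resizing to 6920 px wide multiplies everything by 1.8106: 2618.07 → 4740.20 px.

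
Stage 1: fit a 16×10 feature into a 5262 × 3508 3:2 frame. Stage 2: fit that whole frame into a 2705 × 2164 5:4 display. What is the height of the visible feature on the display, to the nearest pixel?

16×10 in 5262×3508: fills the width, so the feature is 5262.00 × 3288.75.
Second fit — the 3:2 canvas into 2705×2164 spans the width: 2705.00 × 1803.33 (×0.5141 from 5262×3508).
Applying the same ×0.5141: 3288.75 → 1690.62.

1691 px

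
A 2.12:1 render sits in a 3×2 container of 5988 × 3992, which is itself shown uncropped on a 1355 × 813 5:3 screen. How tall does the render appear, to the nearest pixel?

575 px

Inside the 5988×3992 canvas the render is width-limited at 5988.00 × 2824.53.
Second fit — the 3×2 canvas into 1355×813 spans the height: 1219.50 × 813.00 (×0.2037 from 5988×3992).
So the render's height is 2824.53 × 0.2037 ≈ 575.24.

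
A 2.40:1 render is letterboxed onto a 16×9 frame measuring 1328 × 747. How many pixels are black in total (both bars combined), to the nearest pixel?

2.40:1 is wider than 16×9, so it spans the full width.
The render is 1328 / 2.400 ≈ 553.3333 px tall.
Black = 747 − 553.3333 = 193.6667 px.
That's 193.6667 × 1328 ≈ 257189 black pixels.

257189 pixels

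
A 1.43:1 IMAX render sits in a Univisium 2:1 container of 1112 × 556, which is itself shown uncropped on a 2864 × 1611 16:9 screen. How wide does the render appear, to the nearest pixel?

Inside the 1112×556 canvas the render is height-limited at 795.08 × 556.00.
The Univisium 2:1 canvas is width-limited in 2864×1611, giving 2864.00 × 1432.00; scale factor 2.5755.
The render scales with it: width 795.08 × 2.5755 ≈ 2047.76.

2048 px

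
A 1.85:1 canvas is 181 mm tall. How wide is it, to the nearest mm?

335 mm

At 1.85:1, 181 × 1.850 ≈ 334.85.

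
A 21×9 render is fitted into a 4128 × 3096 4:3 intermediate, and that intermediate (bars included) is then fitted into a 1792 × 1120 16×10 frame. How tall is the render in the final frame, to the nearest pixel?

640 px

Inside the 4128×3096 canvas the render is width-limited at 4128.00 × 1769.14.
4:3 in 1792×1120: fills the height, so the intermediate becomes 1493.33 × 1120.00 — a scale of ×0.3618.
So the render's height is 1769.14 × 0.3618 ≈ 640.00.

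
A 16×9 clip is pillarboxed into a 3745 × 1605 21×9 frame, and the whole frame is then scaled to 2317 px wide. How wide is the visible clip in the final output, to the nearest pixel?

1765 px

Fitted into 3745×1605, the clip spans the height; its width is 1605 × 16/9 ≈ 2853.33 px.
Resizing to 2317 px wide multiplies everything by 0.6187: 2853.33 → 1765.33 px.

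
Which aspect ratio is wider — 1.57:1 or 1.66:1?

1.57 and 1.66; 1.66 > 1.57.

1.66:1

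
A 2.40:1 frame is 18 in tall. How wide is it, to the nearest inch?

At 2.40:1, 18 × 2.400 ≈ 43.20.

43 in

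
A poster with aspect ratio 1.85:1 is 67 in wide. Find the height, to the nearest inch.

67 / 1.850 = 36.22.

36 in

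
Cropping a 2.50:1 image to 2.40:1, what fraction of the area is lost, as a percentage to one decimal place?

Going from 2.50:1 to 2.40:1 means cutting width while keeping height.
(2.400)/(2.500) ≈ 0.960 of the area survives, leaving 4.00% discarded.

4.0%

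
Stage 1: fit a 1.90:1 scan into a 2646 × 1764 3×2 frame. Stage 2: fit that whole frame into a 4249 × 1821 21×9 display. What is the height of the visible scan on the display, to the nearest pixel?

1438 px

1.90:1 in 2646×1764: fills the width, so the scan is 2646.00 × 1392.63.
The 3×2 canvas is height-limited in 4249×1821, giving 2731.50 × 1821.00; scale factor 1.0323.
Applying the same ×1.0323: 1392.63 → 1437.63.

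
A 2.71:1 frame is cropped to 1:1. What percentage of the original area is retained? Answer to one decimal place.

Going from 2.71:1 to 1:1 means cutting width while keeping height.
Area ratio = (1.000)/(2.710) = 36.90% retained.

36.9%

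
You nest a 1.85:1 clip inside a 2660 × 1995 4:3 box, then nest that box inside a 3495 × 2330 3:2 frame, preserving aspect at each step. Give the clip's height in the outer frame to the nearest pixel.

First fit — 1.85:1 into 2660×1995 spans the width: 2660.00 × 1437.84.
The 4:3 canvas is height-limited in 3495×2330, giving 3106.67 × 2330.00; scale factor 1.1679.
The clip scales with it: height 1437.84 × 1.1679 ≈ 1679.28.

1679 px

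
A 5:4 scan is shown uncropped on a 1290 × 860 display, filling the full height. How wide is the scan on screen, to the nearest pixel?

1075 px

Content width = 860 × 5/4 ≈ 1075.00 px.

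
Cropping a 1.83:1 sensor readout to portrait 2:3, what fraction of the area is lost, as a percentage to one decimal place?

Going from 1.83:1 to portrait 2:3 means cutting width while keeping height.
(0.667)/(1.830) ≈ 0.364 of the area survives, leaving 63.57% discarded.

63.6%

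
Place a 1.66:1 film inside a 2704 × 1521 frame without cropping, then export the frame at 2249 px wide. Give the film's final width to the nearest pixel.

At 2704×1521 the film is height-limited, so width = 1521 × 1.660 ≈ 2524.86 px.
The frame scales by 2249/2704 = 0.8317; 2524.86 × 0.8317 ≈ 2100.00 px.

2100 px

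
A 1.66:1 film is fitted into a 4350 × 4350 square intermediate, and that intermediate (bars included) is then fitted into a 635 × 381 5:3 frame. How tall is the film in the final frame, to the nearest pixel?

230 px

Inside the 4350×4350 canvas the film is width-limited at 4350.00 × 2620.48.
The square canvas is height-limited in 635×381, giving 381.00 × 381.00; scale factor 0.0876.
So the film's height is 2620.48 × 0.0876 ≈ 229.52.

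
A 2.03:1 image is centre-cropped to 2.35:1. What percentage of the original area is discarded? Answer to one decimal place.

13.6%

2.35:1 is wider than 2.03:1, so the crop keeps the full width and trims the height.
(2.030)/(2.350) ≈ 0.864 of the area survives, leaving 13.62% discarded.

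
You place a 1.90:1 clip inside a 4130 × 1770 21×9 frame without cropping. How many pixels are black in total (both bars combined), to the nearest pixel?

1.90:1 (1.900) < 21×9 (2.333), so the clip fills the height.
That makes the image 3363.0000 px wide (1770 × 1.900).
Leftover width: 4130 − 3363.0000 = 767.0000 px.
Across the 1770-px span: 767.0000 × 1770 ≈ 1357590 px.

1357590 pixels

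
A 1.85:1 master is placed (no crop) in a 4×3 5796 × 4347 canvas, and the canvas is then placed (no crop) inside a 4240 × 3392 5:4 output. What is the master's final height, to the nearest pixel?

Inside the 5796×4347 canvas the master is width-limited at 5796.00 × 3132.97.
Second fit — the 4×3 canvas into 4240×3392 spans the width: 4240.00 × 3180.00 (×0.7315 from 5796×4347).
So the master's height is 3132.97 × 0.7315 ≈ 2291.89.

2292 px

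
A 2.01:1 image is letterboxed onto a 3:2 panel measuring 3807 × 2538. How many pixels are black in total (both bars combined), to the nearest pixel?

2451594 pixels

2.01:1 (2.010) > 3:2 (1.500), so the image fills the width.
The image is 3807 / 2.010 ≈ 1894.0299 px tall.
2538 − 1894.0299 = 643.9701 px of bars.
That's 643.9701 × 3807 ≈ 2451594 black pixels.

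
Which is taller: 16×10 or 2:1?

16×10

16×10 = 1.6 and 2; 2 > 1.6. The smaller width-to-height ratio is the taller frame.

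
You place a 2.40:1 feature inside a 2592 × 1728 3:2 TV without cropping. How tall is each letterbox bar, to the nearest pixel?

324 px

2.40:1 (2.400) > 3:2 (1.500), so the feature fills the width.
That makes the image 1080.00 px tall (2592 / 2.400).
1728 − 1080.00 = 648.00 px of bars (324.00 each).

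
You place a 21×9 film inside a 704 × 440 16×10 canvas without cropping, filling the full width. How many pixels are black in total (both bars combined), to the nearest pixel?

That makes the image 301.7143 px tall (704 × 9/21).
Black = 440 − 301.7143 = 138.2857 px.
Bar area = 138.2857 × 704 ≈ 97353 px.

97353 pixels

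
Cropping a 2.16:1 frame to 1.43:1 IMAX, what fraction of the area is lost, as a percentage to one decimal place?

33.8%

Going from 2.16:1 to 1.43:1 IMAX means cutting width while keeping height.
Area ratio = (1.430)/(2.160) = 66.20%; the remaining 33.80% is cropped out.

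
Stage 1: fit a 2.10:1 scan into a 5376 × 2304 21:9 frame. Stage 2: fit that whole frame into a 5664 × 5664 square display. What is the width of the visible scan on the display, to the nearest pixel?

5098 px

First fit — 2.10:1 into 5376×2304 spans the height: 4838.40 × 2304.00.
21:9 in 5664×5664: fills the width, so the intermediate becomes 5664.00 × 2427.43 — a scale of ×1.0536.
So the scan's width is 4838.40 × 1.0536 ≈ 5097.60.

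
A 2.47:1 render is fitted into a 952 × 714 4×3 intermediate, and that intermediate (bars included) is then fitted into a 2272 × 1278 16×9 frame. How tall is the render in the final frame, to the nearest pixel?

2.47:1 in 952×714: fills the width, so the render is 952.00 × 385.43.
4×3 in 2272×1278: fills the height, so the intermediate becomes 1704.00 × 1278.00 — a scale of ×1.7899.
So the render's height is 385.43 × 1.7899 ≈ 689.88.

690 px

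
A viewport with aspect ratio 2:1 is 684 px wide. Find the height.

Height = 684·1/2 = 342.

342 px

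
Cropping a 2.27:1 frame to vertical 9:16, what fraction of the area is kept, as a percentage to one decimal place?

24.8%

The height stays; only width is cut (since vertical 9:16 is narrower than 2.27:1).
Area ratio = (0.562)/(2.270) = 24.78% retained.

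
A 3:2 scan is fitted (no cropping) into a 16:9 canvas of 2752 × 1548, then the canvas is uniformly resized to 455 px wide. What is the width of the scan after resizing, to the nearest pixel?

384 px

In the 2752×1548 frame the scan fills the height: width = 1548 × 3/2 ≈ 2322.00 px.
The frame scales by 455/2752 = 0.1653; 2322.00 × 0.1653 ≈ 383.91 px.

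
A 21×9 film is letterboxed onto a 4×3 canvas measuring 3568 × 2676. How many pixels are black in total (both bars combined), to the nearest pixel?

4091986 pixels

21×9 (2.333) > 4×3 (1.333), so the film fills the width.
The film is 3568 × 9/21 ≈ 1529.1429 px tall.
Black = 2676 − 1529.1429 = 1146.8571 px.
Bar area = 1146.8571 × 3568 ≈ 4091986 px.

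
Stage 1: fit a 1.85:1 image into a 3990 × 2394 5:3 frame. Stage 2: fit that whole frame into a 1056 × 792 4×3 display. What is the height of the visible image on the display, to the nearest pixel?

571 px

First fit — 1.85:1 into 3990×2394 spans the width: 3990.00 × 2156.76.
Second fit — the 5:3 canvas into 1056×792 spans the width: 1056.00 × 633.60 (×0.2647 from 3990×2394).
Applying the same ×0.2647: 2156.76 → 570.81.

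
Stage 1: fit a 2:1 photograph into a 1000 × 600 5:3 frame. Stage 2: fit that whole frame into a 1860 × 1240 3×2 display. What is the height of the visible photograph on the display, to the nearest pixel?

930 px

2:1 in 1000×600: fills the width, so the photograph is 1000.00 × 500.00.
The 5:3 canvas is width-limited in 1860×1240, giving 1860.00 × 1116.00; scale factor 1.8600.
The photograph scales with it: height 500.00 × 1.8600 ≈ 930.00.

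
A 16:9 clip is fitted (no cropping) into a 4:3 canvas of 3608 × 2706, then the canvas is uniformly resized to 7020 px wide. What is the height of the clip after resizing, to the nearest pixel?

3949 px

In the 3608×2706 frame the clip fills the width: height = 3608 × 9/16 ≈ 2029.50 px.
The frame scales by 7020/3608 = 1.9457; 2029.50 × 1.9457 ≈ 3948.75 px.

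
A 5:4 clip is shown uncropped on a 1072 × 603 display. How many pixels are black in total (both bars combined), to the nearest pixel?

5:4 is narrower than 16×9, so it spans the full height.
That makes the image 753.7500 px wide (603 × 5/4).
Black = 1072 − 753.7500 = 318.2500 px.
That's 318.2500 × 603 ≈ 191905 black pixels.

191905 pixels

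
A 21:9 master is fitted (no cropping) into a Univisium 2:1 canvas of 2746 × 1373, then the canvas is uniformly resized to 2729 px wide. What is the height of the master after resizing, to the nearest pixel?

At 2746×1373 the master is width-limited, so height = 2746 × 9/21 ≈ 1176.86 px.
Scaling 2746 → 2729 is ×0.9938, so the height becomes 1176.86 × 0.9938 ≈ 1169.57 px.

1170 px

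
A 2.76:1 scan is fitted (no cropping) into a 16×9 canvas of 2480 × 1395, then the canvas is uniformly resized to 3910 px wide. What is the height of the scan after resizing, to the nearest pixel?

1417 px

Fitted into 2480×1395, the scan spans the width; its height is 2480 / 2.760 ≈ 898.55 px.
The frame scales by 3910/2480 = 1.5766; 898.55 × 1.5766 ≈ 1416.67 px.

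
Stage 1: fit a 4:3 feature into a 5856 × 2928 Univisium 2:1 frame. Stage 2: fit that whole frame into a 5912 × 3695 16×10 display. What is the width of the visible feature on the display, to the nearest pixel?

4:3 in 5856×2928: fills the height, so the feature is 3904.00 × 2928.00.
The Univisium 2:1 canvas is width-limited in 5912×3695, giving 5912.00 × 2956.00; scale factor 1.0096.
The feature scales with it: width 3904.00 × 1.0096 ≈ 3941.33.

3941 px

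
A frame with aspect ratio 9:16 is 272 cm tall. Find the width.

At 9:16, 272 / 16 × 9 ≈ 153.

153 cm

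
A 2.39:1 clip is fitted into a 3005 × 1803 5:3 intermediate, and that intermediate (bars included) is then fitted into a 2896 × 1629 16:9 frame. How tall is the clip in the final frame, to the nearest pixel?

First fit — 2.39:1 into 3005×1803 spans the width: 3005.00 × 1257.32.
The 5:3 canvas is height-limited in 2896×1629, giving 2715.00 × 1629.00; scale factor 0.9035.
The clip scales with it: height 1257.32 × 0.9035 ≈ 1135.98.

1136 px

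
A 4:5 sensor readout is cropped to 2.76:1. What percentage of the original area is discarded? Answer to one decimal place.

The width stays; only height is cut (since 2.76:1 is wider than 4:5).
Area ratio = (0.800)/(2.760) = 28.99%; the remaining 71.01% is cropped out.

71.0%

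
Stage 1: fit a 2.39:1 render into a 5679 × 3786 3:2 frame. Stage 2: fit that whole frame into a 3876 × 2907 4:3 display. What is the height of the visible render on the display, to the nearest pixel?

Inside the 5679×3786 canvas the render is width-limited at 5679.00 × 2376.15.
Second fit — the 3:2 canvas into 3876×2907 spans the width: 3876.00 × 2584.00 (×0.6825 from 5679×3786).
The render scales with it: height 2376.15 × 0.6825 ≈ 1621.76.

1622 px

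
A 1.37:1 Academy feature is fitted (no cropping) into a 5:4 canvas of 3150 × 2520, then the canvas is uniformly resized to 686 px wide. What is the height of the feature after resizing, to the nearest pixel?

In the 3150×2520 frame the feature fills the width: height = 3150 / 1.370 ≈ 2299.27 px.
Resizing to 686 px wide multiplies everything by 0.2178: 2299.27 → 500.73 px.

501 px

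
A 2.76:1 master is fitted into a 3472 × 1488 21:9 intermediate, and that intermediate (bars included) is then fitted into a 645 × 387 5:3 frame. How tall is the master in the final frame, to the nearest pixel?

234 px

2.76:1 in 3472×1488: fills the width, so the master is 3472.00 × 1257.97.
Second fit — the 21:9 canvas into 645×387 spans the width: 645.00 × 276.43 (×0.1858 from 3472×1488).
The master scales with it: height 1257.97 × 0.1858 ≈ 233.70.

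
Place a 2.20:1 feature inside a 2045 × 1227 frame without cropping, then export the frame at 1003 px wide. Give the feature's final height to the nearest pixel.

456 px

At 2045×1227 the feature is width-limited, so height = 2045 / 2.200 ≈ 929.55 px.
The frame scales by 1003/2045 = 0.4905; 929.55 × 0.4905 ≈ 455.91 px.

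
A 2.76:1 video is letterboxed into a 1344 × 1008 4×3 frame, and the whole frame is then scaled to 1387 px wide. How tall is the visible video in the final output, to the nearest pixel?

In the 1344×1008 frame the video fills the width: height = 1344 / 2.760 ≈ 486.96 px.
The frame scales by 1387/1344 = 1.0320; 486.96 × 1.0320 ≈ 502.54 px.

503 px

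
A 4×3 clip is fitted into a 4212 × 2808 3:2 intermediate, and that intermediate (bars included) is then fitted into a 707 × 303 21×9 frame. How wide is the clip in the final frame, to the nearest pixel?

404 px

Inside the 4212×2808 canvas the clip is height-limited at 3744.00 × 2808.00.
3:2 in 707×303: fills the height, so the intermediate becomes 454.50 × 303.00 — a scale of ×0.1079.
So the clip's width is 3744.00 × 0.1079 ≈ 404.00.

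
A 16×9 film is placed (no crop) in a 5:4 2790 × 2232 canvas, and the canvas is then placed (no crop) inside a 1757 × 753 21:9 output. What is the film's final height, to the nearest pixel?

529 px

First fit — 16×9 into 2790×2232 spans the width: 2790.00 × 1569.38.
The 5:4 canvas is height-limited in 1757×753, giving 941.25 × 753.00; scale factor 0.3374.
The film scales with it: height 1569.38 × 0.3374 ≈ 529.45.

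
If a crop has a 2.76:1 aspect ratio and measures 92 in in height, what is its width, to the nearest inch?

Width = 92 × 2.760 = 253.92.

254 in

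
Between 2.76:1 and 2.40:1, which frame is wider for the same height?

2.76:1

2.76 and 2.4; 2.76 > 2.4.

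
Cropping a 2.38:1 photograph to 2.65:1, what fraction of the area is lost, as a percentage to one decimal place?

The width stays; only height is cut (since 2.65:1 is wider than 2.38:1).
Area ratio = (2.380)/(2.650) = 89.81%; the remaining 10.19% is cropped out.

10.2%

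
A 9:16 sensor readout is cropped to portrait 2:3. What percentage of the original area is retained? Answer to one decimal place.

84.4%

Going from 9:16 to portrait 2:3 means cutting height while keeping width.
Area ratio = (0.562)/(0.667) = 84.38% retained.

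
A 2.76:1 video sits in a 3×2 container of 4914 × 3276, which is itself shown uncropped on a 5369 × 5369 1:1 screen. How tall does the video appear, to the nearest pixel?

1945 px

First fit — 2.76:1 into 4914×3276 spans the width: 4914.00 × 1780.43.
The 3×2 canvas is width-limited in 5369×5369, giving 5369.00 × 3579.33; scale factor 1.0926.
The video scales with it: height 1780.43 × 1.0926 ≈ 1945.29.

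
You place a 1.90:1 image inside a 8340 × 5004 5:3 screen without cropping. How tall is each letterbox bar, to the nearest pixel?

Since 1.900 > 1.667, the image is width-limited.
That makes the image 4389.47 px tall (8340 / 1.900).
Black = 5004 − 4389.47 = 614.53 px, or 307.26 per bar.

307 px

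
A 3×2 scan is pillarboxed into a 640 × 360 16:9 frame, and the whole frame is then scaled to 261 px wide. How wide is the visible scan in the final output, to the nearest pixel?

220 px

Fitted into 640×360, the scan spans the height; its width is 360 × 3/2 ≈ 540.00 px.
The frame scales by 261/640 = 0.4078; 540.00 × 0.4078 ≈ 220.22 px.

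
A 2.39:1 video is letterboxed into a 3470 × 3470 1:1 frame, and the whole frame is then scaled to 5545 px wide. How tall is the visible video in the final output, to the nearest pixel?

2320 px

In the 3470×3470 frame the video fills the width: height = 3470 / 2.390 ≈ 1451.88 px.
Scaling 3470 → 5545 is ×1.5980, so the height becomes 1451.88 × 1.5980 ≈ 2320.08 px.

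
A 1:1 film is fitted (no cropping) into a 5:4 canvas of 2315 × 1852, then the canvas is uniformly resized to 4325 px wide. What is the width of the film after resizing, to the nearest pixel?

3460 px

At 2315×1852 the film is height-limited, so width = 1852 × 1/1 ≈ 1852.00 px.
The frame scales by 4325/2315 = 1.8683; 1852.00 × 1.8683 ≈ 3460.00 px.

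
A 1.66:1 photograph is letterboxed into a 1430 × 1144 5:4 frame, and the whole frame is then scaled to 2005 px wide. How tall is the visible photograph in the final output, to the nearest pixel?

In the 1430×1144 frame the photograph fills the width: height = 1430 / 1.660 ≈ 861.45 px.
The frame scales by 2005/1430 = 1.4021; 861.45 × 1.4021 ≈ 1207.83 px.

1208 px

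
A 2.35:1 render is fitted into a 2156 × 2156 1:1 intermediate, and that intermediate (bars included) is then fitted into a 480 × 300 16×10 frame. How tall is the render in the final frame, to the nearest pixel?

Inside the 2156×2156 canvas the render is width-limited at 2156.00 × 917.45.
Second fit — the 1:1 canvas into 480×300 spans the height: 300.00 × 300.00 (×0.1391 from 2156×2156).
So the render's height is 917.45 × 0.1391 ≈ 127.66.

128 px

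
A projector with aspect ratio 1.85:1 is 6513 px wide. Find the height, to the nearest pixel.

Height = 6513 / 1.850 = 3520.54.

3521 px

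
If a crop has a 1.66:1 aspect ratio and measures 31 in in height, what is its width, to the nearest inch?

51 in

At 1.66:1, 31 × 1.660 ≈ 51.46.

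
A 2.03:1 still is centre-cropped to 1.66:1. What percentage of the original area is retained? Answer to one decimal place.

81.8%

1.66:1 is narrower than 2.03:1, so the crop keeps the full height and trims the width.
Fraction kept = (1.660)/(2.030) ≈ 81.77%.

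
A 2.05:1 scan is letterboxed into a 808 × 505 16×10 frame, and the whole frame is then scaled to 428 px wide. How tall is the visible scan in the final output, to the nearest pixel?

209 px

Fitted into 808×505, the scan spans the width; its height is 808 / 2.050 ≈ 394.15 px.
Resizing to 428 px wide multiplies everything by 0.5297: 394.15 → 208.78 px.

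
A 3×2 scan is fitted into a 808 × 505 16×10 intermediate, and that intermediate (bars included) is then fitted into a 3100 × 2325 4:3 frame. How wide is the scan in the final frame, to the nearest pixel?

2906 px

First fit — 3×2 into 808×505 spans the height: 757.50 × 505.00.
16×10 in 3100×2325: fills the width, so the intermediate becomes 3100.00 × 1937.50 — a scale of ×3.8366.
So the scan's width is 757.50 × 3.8366 ≈ 2906.25.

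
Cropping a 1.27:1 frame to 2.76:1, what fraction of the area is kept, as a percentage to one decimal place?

46.0%

The width stays; only height is cut (since 2.76:1 is wider than 1.27:1).
Fraction kept = (1.270)/(2.760) ≈ 46.01%.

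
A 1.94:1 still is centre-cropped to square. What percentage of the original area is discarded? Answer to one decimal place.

Going from 1.94:1 to square means cutting width while keeping height.
(1.000)/(1.940) ≈ 0.515 of the area survives, leaving 48.45% discarded.

48.5%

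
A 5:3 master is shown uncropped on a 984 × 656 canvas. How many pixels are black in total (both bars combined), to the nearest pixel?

64550 pixels

5:3 is wider than 3:2, so it spans the full width.
That makes the image 590.4000 px tall (984 × 3/5).
Leftover height: 656 − 590.4000 = 65.6000 px.
Bar area = 65.6000 × 984 ≈ 64550 px.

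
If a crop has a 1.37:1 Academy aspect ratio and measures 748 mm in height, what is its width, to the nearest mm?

At 1.37:1 Academy, 748 × 1.370 ≈ 1024.76.

1025 mm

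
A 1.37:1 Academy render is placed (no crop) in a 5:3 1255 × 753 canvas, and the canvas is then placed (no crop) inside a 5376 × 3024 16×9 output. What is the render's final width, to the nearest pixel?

4143 px

First fit — 1.37:1 Academy into 1255×753 spans the height: 1031.61 × 753.00.
5:3 in 5376×3024: fills the height, so the intermediate becomes 5040.00 × 3024.00 — a scale of ×4.0159.
Applying the same ×4.0159: 1031.61 → 4142.88.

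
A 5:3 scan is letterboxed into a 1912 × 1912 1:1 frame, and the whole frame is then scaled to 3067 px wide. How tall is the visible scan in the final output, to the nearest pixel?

1840 px

In the 1912×1912 frame the scan fills the width: height = 1912 × 3/5 ≈ 1147.20 px.
Scaling 1912 → 3067 is ×1.6041, so the height becomes 1147.20 × 1.6041 ≈ 1840.20 px.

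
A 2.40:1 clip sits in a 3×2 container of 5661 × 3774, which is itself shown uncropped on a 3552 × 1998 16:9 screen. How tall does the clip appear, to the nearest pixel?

1249 px

Inside the 5661×3774 canvas the clip is width-limited at 5661.00 × 2358.75.
Second fit — the 3×2 canvas into 3552×1998 spans the height: 2997.00 × 1998.00 (×0.5294 from 5661×3774).
Applying the same ×0.5294: 2358.75 → 1248.75.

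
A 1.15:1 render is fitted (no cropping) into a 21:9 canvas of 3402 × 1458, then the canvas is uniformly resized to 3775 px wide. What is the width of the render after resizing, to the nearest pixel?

1861 px

In the 3402×1458 frame the render fills the height: width = 1458 × 1.150 ≈ 1676.70 px.
The frame scales by 3775/3402 = 1.1096; 1676.70 × 1.1096 ≈ 1860.54 px.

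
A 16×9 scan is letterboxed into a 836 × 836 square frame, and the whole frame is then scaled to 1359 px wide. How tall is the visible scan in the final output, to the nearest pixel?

At 836×836 the scan is width-limited, so height = 836 × 9/16 ≈ 470.25 px.
Scaling 836 → 1359 is ×1.6256, so the height becomes 470.25 × 1.6256 ≈ 764.44 px.

764 px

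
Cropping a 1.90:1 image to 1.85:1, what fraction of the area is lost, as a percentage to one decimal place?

2.6%

Going from 1.90:1 to 1.85:1 means cutting width while keeping height.
Area ratio = (1.850)/(1.900) = 97.37%; the remaining 2.63% is cropped out.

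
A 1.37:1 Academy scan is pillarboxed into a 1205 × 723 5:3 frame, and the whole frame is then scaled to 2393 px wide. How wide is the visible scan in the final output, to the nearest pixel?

At 1205×723 the scan is height-limited, so width = 723 × 1.370 ≈ 990.51 px.
The frame scales by 2393/1205 = 1.9859; 990.51 × 1.9859 ≈ 1967.05 px.

1967 px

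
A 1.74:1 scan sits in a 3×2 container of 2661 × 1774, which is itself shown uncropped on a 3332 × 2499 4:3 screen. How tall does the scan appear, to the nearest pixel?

1915 px

First fit — 1.74:1 into 2661×1774 spans the width: 2661.00 × 1529.31.
The 3×2 canvas is width-limited in 3332×2499, giving 3332.00 × 2221.33; scale factor 1.2522.
The scan scales with it: height 1529.31 × 1.2522 ≈ 1914.94.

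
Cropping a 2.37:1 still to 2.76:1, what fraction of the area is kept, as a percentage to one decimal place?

85.9%

2.76:1 is wider than 2.37:1, so the crop keeps the full width and trims the height.
Fraction kept = (2.370)/(2.760) ≈ 85.87%.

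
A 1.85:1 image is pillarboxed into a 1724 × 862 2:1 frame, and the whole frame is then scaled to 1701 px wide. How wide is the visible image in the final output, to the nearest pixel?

At 1724×862 the image is height-limited, so width = 862 × 1.850 ≈ 1594.70 px.
Scaling 1724 → 1701 is ×0.9867, so the width becomes 1594.70 × 0.9867 ≈ 1573.42 px.

1573 px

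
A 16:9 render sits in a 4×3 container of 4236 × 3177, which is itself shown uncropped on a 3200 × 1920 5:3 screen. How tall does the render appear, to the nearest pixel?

16:9 in 4236×3177: fills the width, so the render is 4236.00 × 2382.75.
Second fit — the 4×3 canvas into 3200×1920 spans the height: 2560.00 × 1920.00 (×0.6043 from 4236×3177).
The render scales with it: height 2382.75 × 0.6043 ≈ 1440.00.

1440 px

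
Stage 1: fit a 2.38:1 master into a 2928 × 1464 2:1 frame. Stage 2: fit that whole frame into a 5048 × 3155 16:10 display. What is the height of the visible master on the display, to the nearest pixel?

2121 px

First fit — 2.38:1 into 2928×1464 spans the width: 2928.00 × 1230.25.
Second fit — the 2:1 canvas into 5048×3155 spans the width: 5048.00 × 2524.00 (×1.7240 from 2928×1464).
Applying the same ×1.7240: 1230.25 → 2121.01.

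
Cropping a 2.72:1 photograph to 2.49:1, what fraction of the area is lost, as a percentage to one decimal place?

The height stays; only width is cut (since 2.49:1 is narrower than 2.72:1).
Fraction kept = (2.490)/(2.720) ≈ 91.54%, so 8.46% is lost.

8.5%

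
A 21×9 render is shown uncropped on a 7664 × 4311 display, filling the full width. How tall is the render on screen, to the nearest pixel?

3285 px

That makes the image 3284.57 px tall (7664 × 9/21).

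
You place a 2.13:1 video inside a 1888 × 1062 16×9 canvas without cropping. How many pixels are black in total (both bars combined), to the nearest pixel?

331561 pixels

2.13:1 is wider than 16×9, so it spans the full width.
Content height = 1888 / 2.130 ≈ 886.3850 px.
1062 − 886.3850 = 175.6150 px of bars.
That's 175.6150 × 1888 ≈ 331561 black pixels.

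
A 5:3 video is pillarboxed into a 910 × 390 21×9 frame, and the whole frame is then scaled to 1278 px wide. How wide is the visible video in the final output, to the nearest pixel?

In the 910×390 frame the video fills the height: width = 390 × 5/3 ≈ 650.00 px.
Resizing to 1278 px wide multiplies everything by 1.4044: 650.00 → 912.86 px.

913 px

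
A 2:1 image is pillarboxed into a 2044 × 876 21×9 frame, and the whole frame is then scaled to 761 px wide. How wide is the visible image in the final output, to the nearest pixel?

Fitted into 2044×876, the image spans the height; its width is 876 × 2/1 ≈ 1752.00 px.
The frame scales by 761/2044 = 0.3723; 1752.00 × 0.3723 ≈ 652.29 px.

652 px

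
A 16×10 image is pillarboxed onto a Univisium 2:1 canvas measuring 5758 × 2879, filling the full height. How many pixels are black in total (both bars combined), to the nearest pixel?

The image is 2879 × 16/10 ≈ 4606.4000 px wide.
5758 − 4606.4000 = 1151.6000 px of bars.
That's 1151.6000 × 2879 ≈ 3315456 black pixels.

3315456 pixels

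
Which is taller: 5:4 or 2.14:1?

5:4 = 1.25 and 2.14; 2.14 > 1.25. The smaller width-to-height ratio is the taller frame.

5:4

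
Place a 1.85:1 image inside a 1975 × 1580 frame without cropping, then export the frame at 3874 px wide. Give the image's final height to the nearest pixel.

At 1975×1580 the image is width-limited, so height = 1975 / 1.850 ≈ 1067.57 px.
Resizing to 3874 px wide multiplies everything by 1.9615: 1067.57 → 2094.05 px.

2094 px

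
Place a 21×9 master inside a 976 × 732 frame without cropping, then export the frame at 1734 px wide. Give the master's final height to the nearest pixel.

743 px

In the 976×732 frame the master fills the width: height = 976 × 9/21 ≈ 418.29 px.
Resizing to 1734 px wide multiplies everything by 1.7766: 418.29 → 743.14 px.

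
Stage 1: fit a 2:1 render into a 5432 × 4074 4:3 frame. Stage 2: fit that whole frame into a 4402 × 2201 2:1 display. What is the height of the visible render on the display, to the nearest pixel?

First fit — 2:1 into 5432×4074 spans the width: 5432.00 × 2716.00.
4:3 in 4402×2201: fills the height, so the intermediate becomes 2934.67 × 2201.00 — a scale of ×0.5403.
The render scales with it: height 2716.00 × 0.5403 ≈ 1467.33.

1467 px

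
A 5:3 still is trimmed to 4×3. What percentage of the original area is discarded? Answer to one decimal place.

The height stays; only width is cut (since 4×3 is narrower than 5:3).
Fraction kept = (1.333)/(1.667) ≈ 80.00%, so 20.00% is lost.

20.0%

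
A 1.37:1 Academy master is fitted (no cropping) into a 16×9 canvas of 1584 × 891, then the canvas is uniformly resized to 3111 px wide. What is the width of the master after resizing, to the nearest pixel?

2397 px

Fitted into 1584×891, the master spans the height; its width is 891 × 1.370 ≈ 1220.67 px.
Scaling 1584 → 3111 is ×1.9640, so the width becomes 1220.67 × 1.9640 ≈ 2397.41 px.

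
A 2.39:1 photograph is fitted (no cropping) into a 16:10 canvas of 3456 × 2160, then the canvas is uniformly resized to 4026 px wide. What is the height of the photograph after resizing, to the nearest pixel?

Fitted into 3456×2160, the photograph spans the width; its height is 3456 / 2.390 ≈ 1446.03 px.
Scaling 3456 → 4026 is ×1.1649, so the height becomes 1446.03 × 1.1649 ≈ 1684.52 px.

1685 px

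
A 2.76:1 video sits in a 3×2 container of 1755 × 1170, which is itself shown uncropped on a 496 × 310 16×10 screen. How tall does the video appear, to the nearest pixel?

168 px

First fit — 2.76:1 into 1755×1170 spans the width: 1755.00 × 635.87.
3×2 in 496×310: fills the height, so the intermediate becomes 465.00 × 310.00 — a scale of ×0.2650.
Applying the same ×0.2650: 635.87 → 168.48.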